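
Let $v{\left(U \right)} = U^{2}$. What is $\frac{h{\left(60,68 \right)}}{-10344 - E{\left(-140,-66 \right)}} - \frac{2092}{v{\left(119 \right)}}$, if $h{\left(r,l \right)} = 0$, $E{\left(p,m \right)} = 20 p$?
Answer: $- \frac{2092}{14161} \approx -0.14773$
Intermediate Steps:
$\frac{h{\left(60,68 \right)}}{-10344 - E{\left(-140,-66 \right)}} - \frac{2092}{v{\left(119 \right)}} = \frac{0}{-10344 - 20 \left(-140\right)} - \frac{2092}{119^{2}} = \frac{0}{-10344 - -2800} - \frac{2092}{14161} = \frac{0}{-10344 + 2800} - \frac{2092}{14161} = \frac{0}{-7544} - \frac{2092}{14161} = 0 \left(- \frac{1}{7544}\right) - \frac{2092}{14161} = 0 - \frac{2092}{14161} = - \frac{2092}{14161}$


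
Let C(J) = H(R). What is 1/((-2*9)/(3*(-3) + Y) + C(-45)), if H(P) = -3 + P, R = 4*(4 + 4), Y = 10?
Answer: 1/11 ≈ 0.090909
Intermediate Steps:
R = 32 (R = 4*8 = 32)
C(J) = 29 (C(J) = -3 + 32 = 29)
1/((-2*9)/(3*(-3) + Y) + C(-45)) = 1/((-2*9)/(3*(-3) + 10) + 29) = 1/(-18/(-9 + 10) + 29) = 1/(-18/1 + 29) = 1/(-18*1 + 29) = 1/(-18 + 29) = 1/11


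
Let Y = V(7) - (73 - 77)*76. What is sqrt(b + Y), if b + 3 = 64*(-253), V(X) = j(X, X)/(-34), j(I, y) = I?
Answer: I*sqrt(18370234)/34 ≈ 126.06*I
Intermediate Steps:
V(X) = -X/34 (V(X) = X/(-34) = X*(-1/34) = -X/34)
Y = 10329/34 (Y = -1/34*7 - (73 - 77)*76 = -7/34 - (-4)*76 = -7/34 - 1*(-304) = -7/34 + 304 = 10329/34 ≈ 303.79)
b = -16195 (b = -3 + 64*(-253) = -3 - 16192 = -16195)
sqrt(b + Y) = sqrt(-16195 + 10329/34) = sqrt(-540301/34) = I*sqrt(18370234)/34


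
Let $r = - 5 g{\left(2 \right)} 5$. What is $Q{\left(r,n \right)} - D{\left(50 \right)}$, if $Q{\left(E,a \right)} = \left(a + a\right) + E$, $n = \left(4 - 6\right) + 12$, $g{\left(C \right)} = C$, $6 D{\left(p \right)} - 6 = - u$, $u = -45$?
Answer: $- \frac{77}{2} \approx -38.5$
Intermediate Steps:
$D{\left(p \right)} = \frac{17}{2}$ ($D{\left(p \right)} = 1 + \frac{\left(-1\right) \left(-45\right)}{6} = 1 + \frac{1}{6} \cdot 45 = 1 + \frac{15}{2} = \frac{17}{2}$)
$n = 10$ ($n = -2 + 12 = 10$)
$r = -50$ ($r = \left(-5\right) 2 \cdot 5 = \left(-10\right) 5 = -50$)
$Q{\left(E,a \right)} = E + 2 a$ ($Q{\left(E,a \right)} = 2 a + E = E + 2 a$)
$Q{\left(r,n \right)} - D{\left(50 \right)} = \left(-50 + 2 \cdot 10\right) - \frac{17}{2} = \left(-50 + 20\right) - \frac{17}{2} = -30 - \frac{17}{2} = - \frac{77}{2}$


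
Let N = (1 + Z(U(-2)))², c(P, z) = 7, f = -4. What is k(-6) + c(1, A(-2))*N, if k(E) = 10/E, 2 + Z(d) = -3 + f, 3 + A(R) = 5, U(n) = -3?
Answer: 1339/3 ≈ 446.33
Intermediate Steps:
A(R) = 2 (A(R) = -3 + 5 = 2)
Z(d) = -9 (Z(d) = -2 + (-3 - 4) = -2 - 7 = -9)
N = 64 (N = (1 - 9)² = (-8)² = 64)
k(-6) + c(1, A(-2))*N = 10/(-6) + 7*64 = 10*(-⅙) + 448 = -5/3 + 448 = 1339/3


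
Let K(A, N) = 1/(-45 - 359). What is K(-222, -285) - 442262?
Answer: -178673849/404 ≈ -4.4226e+5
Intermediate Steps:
K(A, N) = -1/404 (K(A, N) = 1/(-404) = -1/404)
K(-222, -285) - 442262 = -1/404 - 442262 = -178673849/404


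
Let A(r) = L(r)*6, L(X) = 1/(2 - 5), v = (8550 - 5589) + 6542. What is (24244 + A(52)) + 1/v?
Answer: 230371727/9503 ≈ 24242.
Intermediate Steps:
v = 9503 (v = 2961 + 6542 = 9503)
L(X) = -1/3 (L(X) = 1/(-3) = -1/3)
A(r) = -2 (A(r) = -1/3*6 = -2)
(24244 + A(52)) + 1/v = (24244 - 2) + 1/9503 = 24242 + 1/9503 = 230371727/9503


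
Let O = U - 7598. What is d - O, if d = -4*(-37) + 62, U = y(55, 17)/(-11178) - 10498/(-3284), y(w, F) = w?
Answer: 35812900999/4588569 ≈ 7804.8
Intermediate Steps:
U = 14645753/4588569 (U = 55/(-11178) - 10498/(-3284) = 55*(-1/11178) - 10498*(-1/3284) = -55/11178 + 5249/1642 = 14645753/4588569 ≈ 3.1918)
d = 210 (d = 148 + 62 = 210)
O = -34849301509/4588569 (O = 14645753/4588569 - 7598 = -34849301509/4588569 ≈ -7594.8)
d - O = 210 - 1*(-34849301509/4588569) = 210 + 34849301509/4588569 = 35812900999/4588569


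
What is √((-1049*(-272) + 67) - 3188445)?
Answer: 5*I*√116122 ≈ 1703.8*I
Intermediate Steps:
√((-1049*(-272) + 67) - 3188445) = √((285328 + 67) - 3188445) = √(285395 - 3188445) = √(-2903050) = 5*I*√116122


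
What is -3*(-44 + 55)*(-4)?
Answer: 132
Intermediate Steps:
-3*(-44 + 55)*(-4) = -33*(-4) = -3*(-44) = 132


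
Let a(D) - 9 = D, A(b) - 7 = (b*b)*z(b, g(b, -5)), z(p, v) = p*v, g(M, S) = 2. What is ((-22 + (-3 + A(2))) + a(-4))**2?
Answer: 9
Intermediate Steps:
A(b) = 7 + 2*b**3 (A(b) = 7 + (b*b)*(b*2) = 7 + b**2*(2*b) = 7 + 2*b**3)
a(D) = 9 + D
((-22 + (-3 + A(2))) + a(-4))**2 = ((-22 + (-3 + (7 + 2*2**3))) + (9 - 4))**2 = ((-22 + (-3 + (7 + 2*8))) + 5)**2 = ((-22 + (-3 + (7 + 16))) + 5)**2 = ((-22 + (-3 + 23)) + 5)**2 = ((-22 + 20) + 5)**2 = (-2 + 5)**2 = 3**2 = 9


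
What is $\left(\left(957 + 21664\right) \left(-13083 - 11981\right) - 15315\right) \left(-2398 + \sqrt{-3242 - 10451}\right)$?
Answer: $1359637365482 - 566988059 i \sqrt{13693} \approx 1.3596 \cdot 10^{12} - 6.6347 \cdot 10^{10} i$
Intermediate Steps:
$\left(\left(957 + 21664\right) \left(-13083 - 11981\right) - 15315\right) \left(-2398 + \sqrt{-3242 - 10451}\right) = \left(22621 \left(-25064\right) - 15315\right) \left(-2398 + \sqrt{-13693}\right) = \left(-566972744 - 15315\right) \left(-2398 + i \sqrt{13693}\right) = - 566988059 \left(-2398 + i \sqrt{13693}\right) = 1359637365482 - 566988059 i \sqrt{13693}$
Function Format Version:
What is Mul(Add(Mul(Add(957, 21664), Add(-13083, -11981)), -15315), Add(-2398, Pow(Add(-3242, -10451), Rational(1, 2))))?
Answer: Add(1359637365482, Mul(-566988059, I, Pow(13693, Rational(1, 2)))) ≈ Add(1.3596e+12, Mul(-6.6347e+10, I))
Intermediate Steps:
Mul(Add(Mul(Add(957, 21664), Add(-13083, -11981)), -15315), Add(-2398, Pow(Add(-3242, -10451), Rational(1, 2)))) = Mul(Add(Mul(22621, -25064), -15315), Add(-2398, Pow(-13693, Rational(1, 2)))) = Mul(Add(-566972744, -15315), Add(-2398, Mul(I, Pow(13693, Rational(1, 2))))) = Mul(-566988059, Add(-2398, Mul(I, Pow(13693, Rational(1, 2))))) = Add(1359637365482, Mul(-566988059, I, Pow(13693, Rational(1, 2))))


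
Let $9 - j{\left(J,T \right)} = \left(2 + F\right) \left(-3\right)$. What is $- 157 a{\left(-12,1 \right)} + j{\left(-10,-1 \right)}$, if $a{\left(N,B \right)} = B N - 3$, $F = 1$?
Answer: $2373$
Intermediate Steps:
$a{\left(N,B \right)} = -3 + B N$
$j{\left(J,T \right)} = 18$ ($j{\left(J,T \right)} = 9 - \left(2 + 1\right) \left(-3\right) = 9 - 3 \left(-3\right) = 9 - -9 = 9 + 9 = 18$)
$- 157 a{\left(-12,1 \right)} + j{\left(-10,-1 \right)} = - 157 \left(-3 + 1 \left(-12\right)\right) + 18 = - 157 \left(-3 - 12\right) + 18 = \left(-157\right) \left(-15\right) + 18 = 2355 + 18 = 2373$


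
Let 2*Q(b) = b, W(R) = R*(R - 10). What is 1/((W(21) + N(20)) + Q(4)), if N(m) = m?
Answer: 1/253 ≈ 0.0039526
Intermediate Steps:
W(R) = R*(-10 + R)
Q(b) = b/2
1/((W(21) + N(20)) + Q(4)) = 1/((21*(-10 + 21) + 20) + (1/2)*4) = 1/((21*11 + 20) + 2) = 1/((231 + 20) + 2) = 1/(251 + 2) = 1/253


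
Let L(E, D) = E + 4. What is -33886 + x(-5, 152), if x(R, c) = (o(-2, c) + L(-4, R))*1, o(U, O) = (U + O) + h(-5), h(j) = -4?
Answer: -33740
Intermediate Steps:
L(E, D) = 4 + E
o(U, O) = -4 + O + U (o(U, O) = (U + O) - 4 = (O + U) - 4 = -4 + O + U)
x(R, c) = -6 + c (x(R, c) = ((-4 + c - 2) + (4 - 4))*1 = ((-6 + c) + 0)*1 = (-6 + c)*1 = -6 + c)
-33886 + x(-5, 152) = -33886 + (-6 + 152) = -33886 + 146 = -33740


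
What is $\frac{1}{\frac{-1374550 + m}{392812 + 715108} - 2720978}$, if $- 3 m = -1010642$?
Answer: $- \frac{207735}{565242559393} \approx -3.6751 \cdot 10^{-7}$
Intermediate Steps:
$m = \frac{1010642}{3}$ ($m = \left(- \frac{1}{3}\right) \left(-1010642\right) = \frac{1010642}{3} \approx 3.3688 \cdot 10^{5}$)
$\frac{1}{\frac{-1374550 + m}{392812 + 715108} - 2720978} = \frac{1}{\frac{-1374550 + \frac{1010642}{3}}{392812 + 715108} - 2720978} = \frac{1}{- \frac{3113008}{3 \cdot 1107920} - 2720978} = \frac{1}{\left(- \frac{3113008}{3}\right) \frac{1}{1107920} - 2720978} = \frac{1}{- \frac{194563}{207735} - 2720978} = \frac{1}{- \frac{565242559393}{207735}} = - \frac{207735}{565242559393}$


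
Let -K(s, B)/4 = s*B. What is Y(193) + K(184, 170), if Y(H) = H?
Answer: -124927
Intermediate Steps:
K(s, B) = -4*B*s (K(s, B) = -4*s*B = -4*B*s)
Y(193) + K(184, 170) = 193 - 4*170*184 = 193 - 125120 = -124927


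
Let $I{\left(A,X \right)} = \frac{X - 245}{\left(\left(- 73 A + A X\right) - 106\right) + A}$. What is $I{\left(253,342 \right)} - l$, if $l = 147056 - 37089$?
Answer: $- \frac{7500189171}{68204} \approx -1.0997 \cdot 10^{5}$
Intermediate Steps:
$I{\left(A,X \right)} = \frac{-245 + X}{-106 - 72 A + A X}$ ($I{\left(A,X \right)} = \frac{-245 + X}{\left(-106 - 73 A + A X\right) + A} = \frac{-245 + X}{-106 - 72 A + A X}$)
$l = 109967$ ($l = 147056 - 37089 = 109967$)
$I{\left(253,342 \right)} - l = \frac{245 - 342}{106 + 72 \cdot 253 - 253 \cdot 342} - 109967 = \frac{245 - 342}{106 + 18216 - 86526} - 109967 = \frac{1}{-68204} \left(-97\right) - 109967 = \left(- \frac{1}{68204}\right) \left(-97\right) - 109967 = \frac{97}{68204} - 109967 = - \frac{7500189171}{68204}$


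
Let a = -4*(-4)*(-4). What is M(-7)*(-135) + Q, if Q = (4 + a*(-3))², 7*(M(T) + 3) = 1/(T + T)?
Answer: 3804593/98 ≈ 38822.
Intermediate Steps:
a = -64 (a = 16*(-4) = -64)
M(T) = -3 + 1/(14*T) (M(T) = -3 + 1/(7*(T + T)) = -3 + 1/(7*((2*T))) = -3 + (1/(2*T))/7 = -3 + 1/(14*T))
Q = 38416 (Q = (4 - 64*(-3))² = (4 + 192)² = 196² = 38416)
M(-7)*(-135) + Q = (-3 + (1/14)/(-7))*(-135) + 38416 = (-3 + (1/14)*(-⅐))*(-135) + 38416 = (-3 - 1/98)*(-135) + 38416 = -295/98*(-135) + 38416 = 39825/98 + 38416 = 3804593/98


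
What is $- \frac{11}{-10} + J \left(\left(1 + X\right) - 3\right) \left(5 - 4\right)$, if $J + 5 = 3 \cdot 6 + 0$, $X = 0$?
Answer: $- \frac{249}{10} \approx -24.9$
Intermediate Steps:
$J = 13$ ($J = -5 + \left(3 \cdot 6 + 0\right) = -5 + \left(18 + 0\right) = -5 + 18 = 13$)
$- \frac{11}{-10} + J \left(\left(1 + X\right) - 3\right) \left(5 - 4\right) = - \frac{11}{-10} + 13 \left(\left(1 + 0\right) - 3\right) \left(5 - 4\right) = \left(-11\right) \left(- \frac{1}{10}\right) + 13 \left(1 - 3\right) 1 = \frac{11}{10} + 13 \left(\left(-2\right) 1\right) = \frac{11}{10} + 13 \left(-2\right) = \frac{11}{10} - 26 = - \frac{249}{10}$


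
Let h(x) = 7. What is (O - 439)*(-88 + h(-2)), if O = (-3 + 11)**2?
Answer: 30375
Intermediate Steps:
O = 64 (O = 8**2 = 64)
(O - 439)*(-88 + h(-2)) = (64 - 439)*(-88 + 7) = -375*(-81) = 30375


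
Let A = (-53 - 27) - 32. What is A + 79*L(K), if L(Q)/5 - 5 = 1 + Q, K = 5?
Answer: 4233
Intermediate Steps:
A = -112 (A = -80 - 32 = -112)
L(Q) = 30 + 5*Q (L(Q) = 25 + 5*(1 + Q) = 25 + (5 + 5*Q) = 30 + 5*Q)
A + 79*L(K) = -112 + 79*(30 + 5*5) = -112 + 79*(30 + 25) = -112 + 79*55 = -112 + 4345 = 4233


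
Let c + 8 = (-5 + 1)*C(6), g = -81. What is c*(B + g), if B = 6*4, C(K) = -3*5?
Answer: -2964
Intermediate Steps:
C(K) = -15
B = 24
c = 52 (c = -8 + (-5 + 1)*(-15) = -8 - 4*(-15) = -8 + 60 = 52)
c*(B + g) = 52*(24 - 81) = 52*(-57) = -2964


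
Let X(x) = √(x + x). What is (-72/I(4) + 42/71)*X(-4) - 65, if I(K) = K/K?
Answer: -65 - 10140*I*√2/71 ≈ -65.0 - 201.97*I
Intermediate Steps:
I(K) = 1
X(x) = √2*√x (X(x) = √(2*x) = √2*√x)
(-72/I(4) + 42/71)*X(-4) - 65 = (-72/1 + 42/71)*(√2*√(-4)) - 65 = (-72*1 + 42*(1/71))*(√2*(2*I)) - 65 = (-72 + 42/71)*(2*I*√2) - 65 = -10140*I*√2/71 - 65 = -65 - 10140*I*√2/71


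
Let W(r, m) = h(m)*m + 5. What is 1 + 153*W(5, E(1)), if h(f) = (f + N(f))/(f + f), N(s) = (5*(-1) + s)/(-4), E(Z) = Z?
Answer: 919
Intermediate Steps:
N(s) = 5/4 - s/4 (N(s) = (-5 + s)*(-¼) = 5/4 - s/4)
h(f) = (5/4 + 3*f/4)/(2*f) (h(f) = (f + (5/4 - f/4))/(f + f) = (5/4 + 3*f/4)/((2*f)) = (5/4 + 3*f/4)*(1/(2*f)) = (5/4 + 3*f/4)/(2*f))
W(r, m) = 45/8 + 3*m/8 (W(r, m) = ((5 + 3*m)/(8*m))*m + 5 = (5/8 + 3*m/8) + 5 = 45/8 + 3*m/8)
1 + 153*W(5, E(1)) = 1 + 153*(45/8 + (3/8)*1) = 1 + 153*(45/8 + 3/8) = 1 + 153*6 = 1 + 918 = 919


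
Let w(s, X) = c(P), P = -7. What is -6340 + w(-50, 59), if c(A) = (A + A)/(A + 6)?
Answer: -6326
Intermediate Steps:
c(A) = 2*A/(6 + A) (c(A) = (2*A)/(6 + A) = 2*A/(6 + A))
w(s, X) = 14 (w(s, X) = 2*(-7)/(6 - 7) = 2*(-7)/(-1) = 2*(-7)*(-1) = 14)
-6340 + w(-50, 59) = -6340 + 14 = -6326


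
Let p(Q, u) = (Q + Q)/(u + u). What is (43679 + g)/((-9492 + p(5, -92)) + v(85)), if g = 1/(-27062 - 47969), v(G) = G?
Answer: -301509672416/64935503919 ≈ -4.6432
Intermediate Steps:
p(Q, u) = Q/u (p(Q, u) = (2*Q)/((2*u)) = (2*Q)*(1/(2*u)) = Q/u)
g = -1/75031 (g = 1/(-75031) = -1/75031 ≈ -1.3328e-5)
(43679 + g)/((-9492 + p(5, -92)) + v(85)) = (43679 - 1/75031)/((-9492 + 5/(-92)) + 85) = 3277279048/(75031*((-9492 + 5*(-1/92)) + 85)) = 3277279048/(75031*((-9492 - 5/92) + 85)) = 3277279048/(75031*(-873269/92 + 85)) = 3277279048/(75031*(-865449/92)) = (3277279048/75031)*(-92/865449) = -301509672416/64935503919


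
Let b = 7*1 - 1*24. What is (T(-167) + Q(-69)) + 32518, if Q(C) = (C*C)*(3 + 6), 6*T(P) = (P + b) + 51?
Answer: 452069/6 ≈ 75345.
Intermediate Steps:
b = -17 (b = 7 - 24 = -17)
T(P) = 17/3 + P/6 (T(P) = ((P - 17) + 51)/6 = ((-17 + P) + 51)/6 = (34 + P)/6 = 17/3 + P/6)
Q(C) = 9*C² (Q(C) = C²*9 = 9*C²)
(T(-167) + Q(-69)) + 32518 = ((17/3 + (⅙)*(-167)) + 9*(-69)²) + 32518 = ((17/3 - 167/6) + 9*4761) + 32518 = (-133/6 + 42849) + 32518 = 256961/6 + 32518 = 452069/6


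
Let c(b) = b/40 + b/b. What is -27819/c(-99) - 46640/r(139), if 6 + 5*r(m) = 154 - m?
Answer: -3743960/531 ≈ -7050.8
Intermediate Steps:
r(m) = 148/5 - m/5 (r(m) = -6/5 + (154 - m)/5 = -6/5 + (154/5 - m/5) = 148/5 - m/5)
c(b) = 1 + b/40 (c(b) = b*(1/40) + 1 = b/40 + 1 = 1 + b/40)
-27819/c(-99) - 46640/r(139) = -27819/(1 + (1/40)*(-99)) - 46640/(148/5 - ⅕*139) = -27819/(1 - 99/40) - 46640/(148/5 - 139/5) = -27819/(-59/40) - 46640/9/5 = -27819*(-40/59) - 46640*5/9 = 1112760/59 - 233200/9 = -3743960/531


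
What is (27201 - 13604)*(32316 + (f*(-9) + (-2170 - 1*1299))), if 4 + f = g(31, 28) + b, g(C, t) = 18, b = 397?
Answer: 341937356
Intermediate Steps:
f = 411 (f = -4 + (18 + 397) = -4 + 415 = 411)
(27201 - 13604)*(32316 + (f*(-9) + (-2170 - 1*1299))) = (27201 - 13604)*(32316 + (411*(-9) + (-2170 - 1*1299))) = 13597*(32316 + (-3699 + (-2170 - 1299))) = 13597*(32316 + (-3699 - 3469)) = 13597*(32316 - 7168) = 13597*25148 = 341937356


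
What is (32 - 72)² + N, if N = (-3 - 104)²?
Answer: 13049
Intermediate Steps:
N = 11449 (N = (-107)² = 11449)
(32 - 72)² + N = (32 - 72)² + 11449 = (-40)² + 11449 = 1600 + 11449 = 13049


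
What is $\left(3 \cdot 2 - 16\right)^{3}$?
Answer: $-1000$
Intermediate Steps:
$\left(3 \cdot 2 - 16\right)^{3} = \left(6 - 16\right)^{3} = \left(-10\right)^{3} = -1000$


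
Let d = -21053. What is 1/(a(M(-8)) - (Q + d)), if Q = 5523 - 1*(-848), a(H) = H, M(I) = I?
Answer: 1/14674 ≈ 6.8148e-5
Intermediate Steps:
Q = 6371 (Q = 5523 + 848 = 6371)
1/(a(M(-8)) - (Q + d)) = 1/(-8 - (6371 - 21053)) = 1/(-8 - 1*(-14682)) = 1/(-8 + 14682) = 1/14674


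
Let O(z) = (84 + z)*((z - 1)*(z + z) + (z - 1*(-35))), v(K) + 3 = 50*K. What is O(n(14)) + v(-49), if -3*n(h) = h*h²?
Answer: -37548572779/27 ≈ -1.3907e+9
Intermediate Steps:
v(K) = -3 + 50*K
n(h) = -h³/3 (n(h) = -h*h²/3 = -h³/3)
O(z) = (84 + z)*(35 + z + 2*z*(-1 + z)) (O(z) = (84 + z)*((-1 + z)*(2*z) + (z + 35)) = (84 + z)*(2*z*(-1 + z) + (35 + z)) = (84 + z)*(35 + z + 2*z*(-1 + z)))
O(n(14)) + v(-49) = (2940 - (-49)*14³/3 + 2*(-⅓*14³)³ + 167*(-⅓*14³)²) + (-3 + 50*(-49)) = (2940 - (-49)*2744/3 + 2*(-⅓*2744)³ + 167*(-⅓*2744)²) + (-3 - 2450) = (2940 - 49*(-2744/3) + 2*(-2744/3)³ + 167*(-2744/3)²) - 2453 = (2940 + 134456/3 + 2*(-20661046784/27) + 167*(7529536/9)) - 2453 = (2940 + 134456/3 - 41322093568/27 + 1257432512/9) - 2453 = -37548506548/27 - 2453 = -37548572779/27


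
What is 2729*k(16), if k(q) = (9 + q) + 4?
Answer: 79141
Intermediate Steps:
k(q) = 13 + q
2729*k(16) = 2729*(13 + 16) = 2729*29 = 79141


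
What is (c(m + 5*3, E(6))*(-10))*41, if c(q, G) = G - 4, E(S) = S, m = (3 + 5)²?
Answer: -820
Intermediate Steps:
m = 64 (m = 8² = 64)
c(q, G) = -4 + G
(c(m + 5*3, E(6))*(-10))*41 = ((-4 + 6)*(-10))*41 = (2*(-10))*41 = -20*41 = -820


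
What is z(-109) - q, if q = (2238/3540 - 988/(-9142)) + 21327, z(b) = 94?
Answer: -57265061813/2696890 ≈ -21234.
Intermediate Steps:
q = 57518569473/2696890 (q = (2238*(1/3540) - 988*(-1/9142)) + 21327 = (373/590 + 494/4571) + 21327 = 1996443/2696890 + 21327 = 57518569473/2696890 ≈ 21328.)
z(-109) - q = 94 - 1*57518569473/2696890 = 94 - 57518569473/2696890 = -57265061813/2696890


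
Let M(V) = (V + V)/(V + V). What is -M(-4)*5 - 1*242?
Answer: -247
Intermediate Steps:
M(V) = 1 (M(V) = (2*V)/((2*V)) = (2*V)*(1/(2*V)) = 1)
-M(-4)*5 - 1*242 = -1*1*5 - 1*242 = -1*5 - 242 = -5 - 242 = -247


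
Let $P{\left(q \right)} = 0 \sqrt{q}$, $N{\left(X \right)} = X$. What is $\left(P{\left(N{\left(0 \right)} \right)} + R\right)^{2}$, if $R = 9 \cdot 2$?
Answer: $324$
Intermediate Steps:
$R = 18$
$P{\left(q \right)} = 0$
$\left(P{\left(N{\left(0 \right)} \right)} + R\right)^{2} = \left(0 + 18\right)^{2} = 18^{2} = 324$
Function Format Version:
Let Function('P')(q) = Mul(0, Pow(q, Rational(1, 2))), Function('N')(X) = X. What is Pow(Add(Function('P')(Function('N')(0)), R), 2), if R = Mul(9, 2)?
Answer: 324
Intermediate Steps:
R = 18
Function('P')(q) = 0
Pow(Add(Function('P')(Function('N')(0)), R), 2) = Pow(Add(0, 18), 2) = Pow(18, 2) = 324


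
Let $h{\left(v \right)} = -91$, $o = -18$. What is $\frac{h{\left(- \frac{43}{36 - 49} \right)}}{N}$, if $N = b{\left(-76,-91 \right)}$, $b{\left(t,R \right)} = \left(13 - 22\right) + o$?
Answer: $\frac{91}{27} \approx 3.3704$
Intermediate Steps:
$b{\left(t,R \right)} = -27$ ($b{\left(t,R \right)} = \left(13 - 22\right) - 18 = -9 - 18 = -27$)
$N = -27$
$\frac{h{\left(- \frac{43}{36 - 49} \right)}}{N} = - \frac{91}{-27} = \left(-91\right) \left(- \frac{1}{27}\right) = \frac{91}{27}$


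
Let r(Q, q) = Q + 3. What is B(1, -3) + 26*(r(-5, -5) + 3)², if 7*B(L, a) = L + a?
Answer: 180/7 ≈ 25.714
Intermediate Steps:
r(Q, q) = 3 + Q
B(L, a) = L/7 + a/7 (B(L, a) = (L + a)/7 = L/7 + a/7)
B(1, -3) + 26*(r(-5, -5) + 3)² = ((⅐)*1 + (⅐)*(-3)) + 26*((3 - 5) + 3)² = (⅐ - 3/7) + 26*(-2 + 3)² = -2/7 + 26*1² = -2/7 + 26*1 = -2/7 + 26 = 180/7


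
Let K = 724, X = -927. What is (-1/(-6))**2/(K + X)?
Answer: -1/7308 ≈ -0.00013684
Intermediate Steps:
(-1/(-6))**2/(K + X) = (-1/(-6))**2/(724 - 927) = (-1*(-1/6))**2/(-203) = -(1/6)**2/203 = -1/203*1/36 = -1/7308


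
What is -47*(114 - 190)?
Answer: 3572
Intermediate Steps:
-47*(114 - 190) = -47*(-76) = 3572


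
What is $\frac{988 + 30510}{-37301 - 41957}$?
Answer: $- \frac{15749}{39629} \approx -0.39741$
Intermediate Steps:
$\frac{988 + 30510}{-37301 - 41957} = \frac{31498}{-79258} = 31498 \left(- \frac{1}{79258}\right) = - \frac{15749}{39629}$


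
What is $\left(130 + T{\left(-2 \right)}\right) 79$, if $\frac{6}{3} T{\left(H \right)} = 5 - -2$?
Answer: $\frac{21093}{2} \approx 10547.0$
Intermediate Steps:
$T{\left(H \right)} = \frac{7}{2}$ ($T{\left(H \right)} = \frac{5 - -2}{2} = \frac{5 + 2}{2} = \frac{1}{2} \cdot 7 = \frac{7}{2}$)
$\left(130 + T{\left(-2 \right)}\right) 79 = \left(130 + \frac{7}{2}\right) 79 = \frac{267}{2} \cdot 79 = \frac{21093}{2}$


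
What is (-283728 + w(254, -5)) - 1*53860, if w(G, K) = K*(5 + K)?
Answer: -337588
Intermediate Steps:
(-283728 + w(254, -5)) - 1*53860 = (-283728 - 5*(5 - 5)) - 1*53860 = (-283728 - 5*0) - 53860 = (-283728 + 0) - 53860 = -283728 - 53860 = -337588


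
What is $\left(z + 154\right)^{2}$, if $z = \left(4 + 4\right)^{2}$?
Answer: $47524$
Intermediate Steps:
$z = 64$ ($z = 8^{2} = 64$)
$\left(z + 154\right)^{2} = \left(64 + 154\right)^{2} = 218^{2} = 47524$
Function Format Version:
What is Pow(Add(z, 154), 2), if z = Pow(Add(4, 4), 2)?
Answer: 47524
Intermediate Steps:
z = 64 (z = Pow(8, 2) = 64)
Pow(Add(z, 154), 2) = Pow(Add(64, 154), 2) = Pow(218, 2) = 47524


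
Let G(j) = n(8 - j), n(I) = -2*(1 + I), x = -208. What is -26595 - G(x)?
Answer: -26161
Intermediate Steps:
n(I) = -2 - 2*I
G(j) = -18 + 2*j (G(j) = -2 - 2*(8 - j) = -2 + (-16 + 2*j) = -18 + 2*j)
-26595 - G(x) = -26595 - (-18 + 2*(-208)) = -26595 - (-18 - 416) = -26595 - 1*(-434) = -26595 + 434 = -26161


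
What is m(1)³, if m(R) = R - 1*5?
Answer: -64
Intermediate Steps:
m(R) = -5 + R (m(R) = R - 5 = -5 + R)
m(1)³ = (-5 + 1)³ = (-4)³ = -64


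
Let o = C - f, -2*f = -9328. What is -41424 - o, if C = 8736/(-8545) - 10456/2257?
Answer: -708846685728/19286065 ≈ -36754.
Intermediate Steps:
f = 4664 (f = -½*(-9328) = 4664)
C = -109063672/19286065 (C = 8736*(-1/8545) - 10456*1/2257 = -8736/8545 - 10456/2257 = -109063672/19286065 ≈ -5.6551)
o = -90059270832/19286065 (o = -109063672/19286065 - 1*4664 = -109063672/19286065 - 4664 = -90059270832/19286065 ≈ -4669.7)
-41424 - o = -41424 - 1*(-90059270832/19286065) = -41424 + 90059270832/19286065 = -708846685728/19286065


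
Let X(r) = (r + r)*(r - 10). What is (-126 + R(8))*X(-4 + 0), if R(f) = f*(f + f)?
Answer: 224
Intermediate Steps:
R(f) = 2*f² (R(f) = f*(2*f) = 2*f²)
X(r) = 2*r*(-10 + r) (X(r) = (2*r)*(-10 + r) = 2*r*(-10 + r))
(-126 + R(8))*X(-4 + 0) = (-126 + 2*8²)*(2*(-4 + 0)*(-10 + (-4 + 0))) = (-126 + 2*64)*(2*(-4)*(-10 - 4)) = (-126 + 128)*(2*(-4)*(-14)) = 2*112 = 224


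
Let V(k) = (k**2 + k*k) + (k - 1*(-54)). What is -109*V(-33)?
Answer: -239691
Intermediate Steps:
V(k) = 54 + k + 2*k**2 (V(k) = (k**2 + k**2) + (k + 54) = 2*k**2 + (54 + k) = 54 + k + 2*k**2)
-109*V(-33) = -109*(54 - 33 + 2*(-33)**2) = -109*(54 - 33 + 2*1089) = -109*(54 - 33 + 2178) = -109*2199 = -239691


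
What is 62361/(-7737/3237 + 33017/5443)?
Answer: 366245965917/21587846 ≈ 16965.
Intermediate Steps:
62361/(-7737/3237 + 33017/5443) = 62361/(-7737*1/3237 + 33017*(1/5443)) = 62361/(-2579/1079 + 33017/5443) = 62361/(21587846/5872997) = 62361*(5872997/21587846) = 366245965917/21587846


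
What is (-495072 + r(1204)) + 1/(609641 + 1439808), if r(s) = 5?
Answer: -1014614568082/2049449 ≈ -4.9507e+5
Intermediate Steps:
(-495072 + r(1204)) + 1/(609641 + 1439808) = (-495072 + 5) + 1/(609641 + 1439808) = -495067 + 1/2049449 = -1014614568082/2049449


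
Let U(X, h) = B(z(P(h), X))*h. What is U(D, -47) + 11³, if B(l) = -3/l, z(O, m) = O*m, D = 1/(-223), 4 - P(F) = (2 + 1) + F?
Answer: 10815/16 ≈ 675.94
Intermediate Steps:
P(F) = 1 - F (P(F) = 4 - ((2 + 1) + F) = 4 - (3 + F) = 4 + (-3 - F) = 1 - F)
D = -1/223 ≈ -0.0044843
U(X, h) = -3*h/(X*(1 - h)) (U(X, h) = (-3*1/(X*(1 - h)))*h = (-3/(X*(1 - h)))*h = -3*h/(X*(1 - h)))
U(D, -47) + 11³ = 3*(-47)/(-1/223*(-1 - 47)) + 11³ = 3*(-47)*(-223)/(-48) + 1331 = 3*(-47)*(-223)*(-1/48) + 1331 = -10481/16 + 1331 = 10815/16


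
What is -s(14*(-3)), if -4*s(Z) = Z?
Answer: -21/2 ≈ -10.500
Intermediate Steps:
s(Z) = -Z/4
-s(14*(-3)) = -(-1)*14*(-3)/4 = -(-1)*(-42)/4 = -1*21/2 = -21/2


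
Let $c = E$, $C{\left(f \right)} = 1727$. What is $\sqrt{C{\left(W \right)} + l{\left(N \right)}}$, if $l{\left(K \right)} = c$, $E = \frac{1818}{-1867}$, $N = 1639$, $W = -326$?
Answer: $\frac{\sqrt{6016390697}}{1867} \approx 41.545$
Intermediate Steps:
$E = - \frac{1818}{1867}$ ($E = 1818 \left(- \frac{1}{1867}\right) = - \frac{1818}{1867} \approx -0.97375$)
$c = - \frac{1818}{1867} \approx -0.97375$
$l{\left(K \right)} = - \frac{1818}{1867}$
$\sqrt{C{\left(W \right)} + l{\left(N \right)}} = \sqrt{1727 - \frac{1818}{1867}} = \sqrt{\frac{3222491}{1867}} = \frac{\sqrt{6016390697}}{1867}$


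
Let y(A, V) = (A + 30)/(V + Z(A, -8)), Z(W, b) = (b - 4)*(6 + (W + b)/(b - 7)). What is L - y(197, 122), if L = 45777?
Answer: 46050527/1006 ≈ 45776.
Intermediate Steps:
Z(W, b) = (-4 + b)*(6 + (W + b)/(-7 + b))
y(A, V) = (30 + A)/(-392/5 + V + 4*A/5) (y(A, V) = (A + 30)/(V + (168 - 70*(-8) - 4*A + 7*(-8)**2 + A*(-8))/(-7 - 8)) = (30 + A)/(V + (168 + 560 - 4*A + 7*64 - 8*A)/(-15)) = (30 + A)/(V - (168 + 560 - 4*A + 448 - 8*A)/15) = (30 + A)/(V - (1176 - 12*A)/15) = (30 + A)/(V + (-392/5 + 4*A/5)) = (30 + A)/(-392/5 + V + 4*A/5))
L - y(197, 122) = 45777 - 5*(30 + 197)/(-392 + 4*197 + 5*122) = 45777 - 5*227/(-392 + 788 + 610) = 45777 - 5*227/1006 = 45777 - 1*1135/1006 = 45777 - 1135/1006 = 46050527/1006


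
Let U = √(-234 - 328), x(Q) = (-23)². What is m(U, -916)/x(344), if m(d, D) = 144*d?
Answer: 144*I*√562/529 ≈ 6.4532*I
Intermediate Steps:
x(Q) = 529
U = I*√562 (U = √(-562) = I*√562 ≈ 23.707*I)
m(U, -916)/x(344) = (144*(I*√562))/529 = (144*I*√562)*(1/529) = 144*I*√562/529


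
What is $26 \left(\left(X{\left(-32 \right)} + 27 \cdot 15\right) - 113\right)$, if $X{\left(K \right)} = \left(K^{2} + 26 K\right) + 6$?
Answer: $12740$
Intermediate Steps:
$X{\left(K \right)} = 6 + K^{2} + 26 K$
$26 \left(\left(X{\left(-32 \right)} + 27 \cdot 15\right) - 113\right) = 26 \left(\left(\left(6 + \left(-32\right)^{2} + 26 \left(-32\right)\right) + 27 \cdot 15\right) - 113\right) = 26 \left(\left(\left(6 + 1024 - 832\right) + 405\right) - 113\right) = 26 \left(\left(198 + 405\right) - 113\right) = 26 \left(603 - 113\right) = 26 \cdot 490 = 12740$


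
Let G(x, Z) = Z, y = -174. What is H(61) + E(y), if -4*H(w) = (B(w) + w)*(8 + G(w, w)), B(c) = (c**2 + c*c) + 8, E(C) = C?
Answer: -518955/4 ≈ -1.2974e+5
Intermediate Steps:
B(c) = 8 + 2*c**2 (B(c) = (c**2 + c**2) + 8 = 2*c**2 + 8 = 8 + 2*c**2)
H(w) = -(8 + w)*(8 + w + 2*w**2)/4 (H(w) = -((8 + 2*w**2) + w)*(8 + w)/4 = -(8 + w + 2*w**2)*(8 + w)/4 = -(8 + w)*(8 + w + 2*w**2)/4)
H(61) + E(y) = (-16 - 4*61 - 17/4*61**2 - 1/2*61**3) - 174 = (-16 - 244 - 17/4*3721 - 1/2*226981) - 174 = (-16 - 244 - 63257/4 - 226981/2) - 174 = -518259/4 - 174 = -518955/4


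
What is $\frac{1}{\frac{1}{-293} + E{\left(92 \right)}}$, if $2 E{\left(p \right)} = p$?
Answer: $\frac{293}{13477} \approx 0.021741$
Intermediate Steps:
$E{\left(p \right)} = \frac{p}{2}$
$\frac{1}{\frac{1}{-293} + E{\left(92 \right)}} = \frac{1}{\frac{1}{-293} + \frac{1}{2} \cdot 92} = \frac{1}{- \frac{1}{293} + 46} = \frac{1}{\frac{13477}{293}} = \frac{293}{13477}$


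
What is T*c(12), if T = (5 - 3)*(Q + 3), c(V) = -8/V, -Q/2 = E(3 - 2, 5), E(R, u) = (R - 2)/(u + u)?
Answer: -64/15 ≈ -4.2667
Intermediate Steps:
E(R, u) = (-2 + R)/(2*u) (E(R, u) = (-2 + R)/((2*u)) = (-2 + R)*(1/(2*u)) = (-2 + R)/(2*u))
Q = 1/5 (Q = -(-2 + (3 - 2))/5 = -(-2 + 1)/5 = -(-1)/5 = -2*(-1/10) = 1/5 ≈ 0.20000)
T = 32/5 (T = (5 - 3)*(1/5 + 3) = 2*(16/5) = 32/5 ≈ 6.4000)
T*c(12) = 32*(-8/12)/5 = 32*(-8*1/12)/5 = (32/5)*(-2/3) = -64/15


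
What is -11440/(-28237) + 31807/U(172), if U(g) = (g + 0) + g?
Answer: 82006329/883048 ≈ 92.867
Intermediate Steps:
U(g) = 2*g (U(g) = g + g = 2*g)
-11440/(-28237) + 31807/U(172) = -11440/(-28237) + 31807/((2*172)) = -11440*(-1/28237) + 31807/344 = 1040/2567 + 31807*(1/344) = 1040/2567 + 31807/344 = 82006329/883048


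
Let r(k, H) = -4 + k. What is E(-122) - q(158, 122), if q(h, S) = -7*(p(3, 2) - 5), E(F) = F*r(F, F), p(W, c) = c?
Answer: 15351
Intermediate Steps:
E(F) = F*(-4 + F)
q(h, S) = 21 (q(h, S) = -7*(2 - 5) = -7*(-3) = 21)
E(-122) - q(158, 122) = -122*(-4 - 122) - 1*21 = -122*(-126) - 21 = 15372 - 21 = 15351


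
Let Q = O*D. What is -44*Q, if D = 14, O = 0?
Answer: 0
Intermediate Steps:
Q = 0 (Q = 0*14 = 0)
-44*Q = -44*0 = 0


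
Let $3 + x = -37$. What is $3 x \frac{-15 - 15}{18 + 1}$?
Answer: $\frac{3600}{19} \approx 189.47$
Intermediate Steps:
$x = -40$ ($x = -3 - 37 = -40$)
$3 x \frac{-15 - 15}{18 + 1} = 3 \left(-40\right) \frac{-15 - 15}{18 + 1} = - 120 \left(- \frac{30}{19}\right) = - 120 \left(\left(-30\right) \frac{1}{19}\right) = \left(-120\right) \left(- \frac{30}{19}\right) = \frac{3600}{19}$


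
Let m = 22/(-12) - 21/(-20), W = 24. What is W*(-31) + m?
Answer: -44687/60 ≈ -744.78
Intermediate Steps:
m = -47/60 (m = 22*(-1/12) - 21*(-1/20) = -11/6 + 21/20 = -47/60 ≈ -0.78333)
W*(-31) + m = 24*(-31) - 47/60 = -744 - 47/60 = -44687/60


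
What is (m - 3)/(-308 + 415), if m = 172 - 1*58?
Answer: 111/107 ≈ 1.0374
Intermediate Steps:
m = 114 (m = 172 - 58 = 114)
(m - 3)/(-308 + 415) = (114 - 3)/(-308 + 415) = 111/107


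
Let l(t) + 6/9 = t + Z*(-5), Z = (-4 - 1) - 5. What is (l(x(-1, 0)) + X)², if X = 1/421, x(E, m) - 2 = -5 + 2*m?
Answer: 3424824484/1595169 ≈ 2147.0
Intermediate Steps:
x(E, m) = -3 + 2*m (x(E, m) = 2 + (-5 + 2*m) = -3 + 2*m)
Z = -10 (Z = -5 - 5 = -10)
X = 1/421 ≈ 0.0023753
l(t) = 148/3 + t (l(t) = -⅔ + (t - 10*(-5)) = -⅔ + (t + 50) = -⅔ + (50 + t) = 148/3 + t)
(l(x(-1, 0)) + X)² = ((148/3 + (-3 + 2*0)) + 1/421)² = ((148/3 + (-3 + 0)) + 1/421)² = ((148/3 - 3) + 1/421)² = (139/3 + 1/421)² = (58522/1263)² = 3424824484/1595169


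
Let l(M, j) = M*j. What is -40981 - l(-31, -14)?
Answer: -41415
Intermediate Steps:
-40981 - l(-31, -14) = -40981 - (-31)*(-14) = -40981 - 1*434 = -40981 - 434 = -41415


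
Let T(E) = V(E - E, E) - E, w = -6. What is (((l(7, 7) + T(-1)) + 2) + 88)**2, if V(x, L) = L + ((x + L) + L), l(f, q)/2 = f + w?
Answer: 8100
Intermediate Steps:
l(f, q) = -12 + 2*f (l(f, q) = 2*(f - 6) = 2*(-6 + f) = -12 + 2*f)
V(x, L) = x + 3*L (V(x, L) = L + ((L + x) + L) = L + (x + 2*L) = x + 3*L)
T(E) = 2*E (T(E) = ((E - E) + 3*E) - E = (0 + 3*E) - E = 3*E - E = 2*E)
(((l(7, 7) + T(-1)) + 2) + 88)**2 = ((((-12 + 2*7) + 2*(-1)) + 2) + 88)**2 = ((((-12 + 14) - 2) + 2) + 88)**2 = (((2 - 2) + 2) + 88)**2 = ((0 + 2) + 88)**2 = (2 + 88)**2 = 90**2 = 8100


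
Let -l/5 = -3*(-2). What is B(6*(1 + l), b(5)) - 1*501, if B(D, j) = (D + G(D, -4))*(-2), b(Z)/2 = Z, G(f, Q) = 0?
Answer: -153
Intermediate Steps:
l = -30 (l = -(-15)*(-2) = -5*6 = -30)
b(Z) = 2*Z
B(D, j) = -2*D (B(D, j) = (D + 0)*(-2) = D*(-2) = -2*D)
B(6*(1 + l), b(5)) - 1*501 = -12*(1 - 30) - 1*501 = -12*(-29) - 501 = -2*(-174) - 501 = 348 - 501 = -153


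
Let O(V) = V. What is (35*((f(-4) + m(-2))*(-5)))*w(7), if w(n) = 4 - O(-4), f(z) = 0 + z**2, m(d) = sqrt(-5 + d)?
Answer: -22400 - 1400*I*sqrt(7) ≈ -22400.0 - 3704.1*I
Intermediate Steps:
f(z) = z**2
w(n) = 8 (w(n) = 4 - 1*(-4) = 4 + 4 = 8)
(35*((f(-4) + m(-2))*(-5)))*w(7) = (35*(((-4)**2 + sqrt(-5 - 2))*(-5)))*8 = (35*((16 + sqrt(-7))*(-5)))*8 = (35*((16 + I*sqrt(7))*(-5)))*8 = (35*(-80 - 5*I*sqrt(7)))*8 = (-2800 - 175*I*sqrt(7))*8 = -22400 - 1400*I*sqrt(7)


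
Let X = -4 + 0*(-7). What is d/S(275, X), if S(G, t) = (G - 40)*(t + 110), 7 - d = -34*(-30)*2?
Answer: -2033/24910 ≈ -0.081614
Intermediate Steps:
d = -2033 (d = 7 - (-34*(-30))*2 = 7 - 1020*2 = 7 - 1*2040 = 7 - 2040 = -2033)
X = -4 (X = -4 + 0 = -4)
S(G, t) = (-40 + G)*(110 + t)
d/S(275, X) = -2033/(-4400 - 40*(-4) + 110*275 + 275*(-4)) = -2033/(-4400 + 160 + 30250 - 1100) = -2033/24910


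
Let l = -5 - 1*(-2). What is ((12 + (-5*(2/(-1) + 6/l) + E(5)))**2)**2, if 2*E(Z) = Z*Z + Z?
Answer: 4879681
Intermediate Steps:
E(Z) = Z/2 + Z**2/2 (E(Z) = (Z*Z + Z)/2 = (Z**2 + Z)/2 = (Z + Z**2)/2 = Z/2 + Z**2/2)
l = -3 (l = -5 + 2 = -3)
((12 + (-5*(2/(-1) + 6/l) + E(5)))**2)**2 = ((12 + (-5*(2/(-1) + 6/(-3)) + (1/2)*5*(1 + 5)))**2)**2 = ((12 + (-5*(2*(-1) + 6*(-1/3)) + (1/2)*5*6))**2)**2 = ((12 + (-5*(-2 - 2) + 15))**2)**2 = ((12 + (-5*(-4) + 15))**2)**2 = ((12 + (20 + 15))**2)**2 = ((12 + 35)**2)**2 = (47**2)**2 = 2209**2 = 4879681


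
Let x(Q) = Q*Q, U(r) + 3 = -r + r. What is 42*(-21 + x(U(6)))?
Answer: -504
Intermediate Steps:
U(r) = -3 (U(r) = -3 + (-r + r) = -3 + 0 = -3)
x(Q) = Q²
42*(-21 + x(U(6))) = 42*(-21 + (-3)²) = 42*(-21 + 9) = 42*(-12) = -504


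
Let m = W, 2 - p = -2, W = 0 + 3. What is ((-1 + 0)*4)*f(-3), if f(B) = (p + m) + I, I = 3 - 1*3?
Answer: -28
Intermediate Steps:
W = 3
p = 4 (p = 2 - 1*(-2) = 2 + 2 = 4)
I = 0 (I = 3 - 3 = 0)
m = 3
f(B) = 7 (f(B) = (4 + 3) + 0 = 7 + 0 = 7)
((-1 + 0)*4)*f(-3) = ((-1 + 0)*4)*7 = -1*4*7 = -4*7 = -28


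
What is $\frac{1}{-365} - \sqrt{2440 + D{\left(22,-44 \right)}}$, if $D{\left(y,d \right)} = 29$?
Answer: $- \frac{1}{365} - \sqrt{2469} \approx -49.692$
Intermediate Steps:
$\frac{1}{-365} - \sqrt{2440 + D{\left(22,-44 \right)}} = \frac{1}{-365} - \sqrt{2440 + 29} = - \frac{1}{365} - \sqrt{2469}$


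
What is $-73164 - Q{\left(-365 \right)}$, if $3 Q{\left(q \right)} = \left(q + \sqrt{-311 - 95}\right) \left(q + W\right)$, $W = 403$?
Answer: $- \frac{205622}{3} - \frac{38 i \sqrt{406}}{3} \approx -68541.0 - 255.23 i$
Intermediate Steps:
$Q{\left(q \right)} = \frac{\left(403 + q\right) \left(q + i \sqrt{406}\right)}{3}$ ($Q{\left(q \right)} = \frac{\left(q + \sqrt{-311 - 95}\right) \left(q + 403\right)}{3} = \frac{\left(q + \sqrt{-406}\right) \left(403 + q\right)}{3} = \frac{\left(q + i \sqrt{406}\right) \left(403 + q\right)}{3} = \frac{\left(403 + q\right) \left(q + i \sqrt{406}\right)}{3}$)
$-73164 - Q{\left(-365 \right)} = -73164 - \left(\frac{\left(-365\right)^{2}}{3} + \frac{403}{3} \left(-365\right) + \frac{403 i \sqrt{406}}{3} + \frac{1}{3} i \left(-365\right) \sqrt{406}\right) = -73164 - \left(\frac{1}{3} \cdot 133225 - \frac{147095}{3} + \frac{403 i \sqrt{406}}{3} - \frac{365 i \sqrt{406}}{3}\right) = -73164 - \left(\frac{133225}{3} - \frac{147095}{3} + \frac{403 i \sqrt{406}}{3} - \frac{365 i \sqrt{406}}{3}\right) = -73164 - \left(- \frac{13870}{3} + \frac{38 i \sqrt{406}}{3}\right) = -73164 + \left(\frac{13870}{3} - \frac{38 i \sqrt{406}}{3}\right) = - \frac{205622}{3} - \frac{38 i \sqrt{406}}{3}$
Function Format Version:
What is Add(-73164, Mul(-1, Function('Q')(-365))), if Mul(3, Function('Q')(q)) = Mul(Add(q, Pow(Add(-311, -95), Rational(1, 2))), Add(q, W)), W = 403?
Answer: Add(Rational(-205622, 3), Mul(Rational(-38, 3), I, Pow(406, Rational(1, 2)))) ≈ Add(-68541., Mul(-255.23, I))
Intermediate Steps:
Function('Q')(q) = Mul(Rational(1, 3), Add(403, q), Add(q, Mul(I, Pow(406, Rational(1, 2))))) (Function('Q')(q) = Mul(Rational(1, 3), Mul(Add(q, Pow(Add(-311, -95), Rational(1, 2))), Add(q, 403))) = Mul(Rational(1, 3), Mul(Add(q, Pow(-406, Rational(1, 2))), Add(403, q))) = Mul(Rational(1, 3), Mul(Add(q, Mul(I, Pow(406, Rational(1, 2)))), Add(403, q))) = Mul(Rational(1, 3), Mul(Add(403, q), Add(q, Mul(I, Pow(406, Rational(1, 2)))))) = Mul(Rational(1, 3), Add(403, q), Add(q, Mul(I, Pow(406, Rational(1, 2))))))
Add(-73164, Mul(-1, Function('Q')(-365))) = Add(-73164, Mul(-1, Add(Mul(Rational(1, 3), Pow(-365, 2)), Mul(Rational(403, 3), -365), Mul(Rational(403, 3), I, Pow(406, Rational(1, 2))), Mul(Rational(1, 3), I, -365, Pow(406, Rational(1, 2)))))) = Add(-73164, Mul(-1, Add(Mul(Rational(1, 3), 133225), Rational(-147095, 3), Mul(Rational(403, 3), I, Pow(406, Rational(1, 2))), Mul(Rational(-365, 3), I, Pow(406, Rational(1, 2)))))) = Add(-73164, Mul(-1, Add(Rational(133225, 3), Rational(-147095, 3), Mul(Rational(403, 3), I, Pow(406, Rational(1, 2))), Mul(Rational(-365, 3), I, Pow(406, Rational(1, 2)))))) = Add(-73164, Mul(-1, Add(Rational(-13870, 3), Mul(Rational(38, 3), I, Pow(406, Rational(1, 2)))))) = Add(-73164, Add(Rational(13870, 3), Mul(Rational(-38, 3), I, Pow(406, Rational(1, 2))))) = Add(Rational(-205622, 3), Mul(Rational(-38, 3), I, Pow(406, Rational(1, 2))))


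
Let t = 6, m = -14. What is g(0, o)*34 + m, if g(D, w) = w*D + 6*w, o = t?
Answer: 1210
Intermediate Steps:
o = 6
g(D, w) = 6*w + D*w (g(D, w) = D*w + 6*w = 6*w + D*w)
g(0, o)*34 + m = (6*(6 + 0))*34 - 14 = (6*6)*34 - 14 = 36*34 - 14 = 1224 - 14 = 1210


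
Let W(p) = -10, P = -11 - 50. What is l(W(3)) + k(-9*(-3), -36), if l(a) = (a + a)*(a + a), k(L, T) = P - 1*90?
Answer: 249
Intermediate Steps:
P = -61
k(L, T) = -151 (k(L, T) = -61 - 1*90 = -61 - 90 = -151)
l(a) = 4*a² (l(a) = (2*a)*(2*a) = 4*a²)
l(W(3)) + k(-9*(-3), -36) = 4*(-10)² - 151 = 4*100 - 151 = 400 - 151 = 249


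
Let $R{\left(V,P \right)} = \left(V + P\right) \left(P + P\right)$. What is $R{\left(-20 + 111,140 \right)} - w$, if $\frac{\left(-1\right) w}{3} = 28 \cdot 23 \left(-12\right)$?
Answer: $41496$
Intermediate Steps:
$R{\left(V,P \right)} = 2 P \left(P + V\right)$ ($R{\left(V,P \right)} = \left(P + V\right) 2 P = 2 P \left(P + V\right)$)
$w = 23184$ ($w = - 3 \cdot 28 \cdot 23 \left(-12\right) = - 3 \cdot 644 \left(-12\right) = \left(-3\right) \left(-7728\right) = 23184$)
$R{\left(-20 + 111,140 \right)} - w = 2 \cdot 140 \left(140 + \left(-20 + 111\right)\right) - 23184 = 2 \cdot 140 \left(140 + 91\right) - 23184 = 2 \cdot 140 \cdot 231 - 23184 = 64680 - 23184 = 41496$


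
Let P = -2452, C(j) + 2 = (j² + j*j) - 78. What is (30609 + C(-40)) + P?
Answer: 31277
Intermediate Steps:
C(j) = -80 + 2*j² (C(j) = -2 + ((j² + j*j) - 78) = -2 + ((j² + j²) - 78) = -2 + (2*j² - 78) = -2 + (-78 + 2*j²) = -80 + 2*j²)
(30609 + C(-40)) + P = (30609 + (-80 + 2*(-40)²)) - 2452 = (30609 + (-80 + 2*1600)) - 2452 = (30609 + (-80 + 3200)) - 2452 = (30609 + 3120) - 2452 = 33729 - 2452 = 31277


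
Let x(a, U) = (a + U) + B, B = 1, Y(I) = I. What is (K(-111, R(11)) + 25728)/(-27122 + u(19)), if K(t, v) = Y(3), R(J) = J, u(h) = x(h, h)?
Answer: -25731/27083 ≈ -0.95008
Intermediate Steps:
x(a, U) = 1 + U + a (x(a, U) = (a + U) + 1 = (U + a) + 1 = 1 + U + a)
u(h) = 1 + 2*h (u(h) = 1 + h + h = 1 + 2*h)
K(t, v) = 3
(K(-111, R(11)) + 25728)/(-27122 + u(19)) = (3 + 25728)/(-27122 + (1 + 2*19)) = 25731/(-27122 + (1 + 38)) = 25731/(-27122 + 39) = 25731/(-27083) = 25731*(-1/27083) = -25731/27083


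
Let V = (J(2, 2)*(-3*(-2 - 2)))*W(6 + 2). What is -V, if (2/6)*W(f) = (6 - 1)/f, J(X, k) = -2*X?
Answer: 90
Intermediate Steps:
W(f) = 15/f (W(f) = 3*((6 - 1)/f) = 3*(5/f) = 15/f)
V = -90 (V = ((-2*2)*(-3*(-2 - 2)))*(15/(6 + 2)) = (-(-12)*(-4))*(15/8) = (-4*12)*(15*(⅛)) = -48*15/8 = -90)
-V = -1*(-90) = 90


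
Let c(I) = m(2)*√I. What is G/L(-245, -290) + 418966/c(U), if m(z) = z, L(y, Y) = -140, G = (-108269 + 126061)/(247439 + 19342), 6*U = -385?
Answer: -4448/9337335 - 209483*I*√2310/385 ≈ -0.00047637 - 26151.0*I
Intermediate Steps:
U = -385/6 (U = (⅙)*(-385) = -385/6 ≈ -64.167)
G = 17792/266781 ≈ 0.066691
c(I) = 2*√I
G/L(-245, -290) + 418966/c(U) = (17792/266781)/(-140) + 418966/((2*√(-385/6))) = (17792/266781)*(-1/140) + 418966/((2*(I*√2310/6))) = -4448/9337335 + 418966/((I*√2310/3)) = -4448/9337335 + 418966*(-I*√2310/770) = -4448/9337335 - 209483*I*√2310/385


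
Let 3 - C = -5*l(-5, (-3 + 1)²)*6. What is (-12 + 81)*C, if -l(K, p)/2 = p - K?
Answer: -37053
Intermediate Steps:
l(K, p) = -2*p + 2*K (l(K, p) = -2*(p - K) = -2*p + 2*K)
C = -537 (C = 3 - (-5*(-2*(-3 + 1)² + 2*(-5)))*6 = 3 - (-5*(-2*(-2)² - 10))*6 = 3 - (-5*(-2*4 - 10))*6 = 3 - (-5*(-8 - 10))*6 = 3 - (-5*(-18))*6 = 3 - 90*6 = 3 - 1*540 = 3 - 540 = -537)
(-12 + 81)*C = (-12 + 81)*(-537) = 69*(-537) = -37053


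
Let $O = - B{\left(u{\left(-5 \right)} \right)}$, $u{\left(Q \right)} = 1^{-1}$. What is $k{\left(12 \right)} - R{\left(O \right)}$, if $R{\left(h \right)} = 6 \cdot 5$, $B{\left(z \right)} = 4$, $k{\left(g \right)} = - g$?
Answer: $-42$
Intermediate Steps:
$u{\left(Q \right)} = 1$
$O = -4$ ($O = \left(-1\right) 4 = -4$)
$R{\left(h \right)} = 30$
$k{\left(12 \right)} - R{\left(O \right)} = \left(-1\right) 12 - 30 = -12 - 30 = -42$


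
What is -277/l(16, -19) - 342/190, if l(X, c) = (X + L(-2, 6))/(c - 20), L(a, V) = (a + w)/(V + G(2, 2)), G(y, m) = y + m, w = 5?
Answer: 538683/815 ≈ 660.96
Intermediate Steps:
G(y, m) = m + y
L(a, V) = (5 + a)/(4 + V) (L(a, V) = (a + 5)/(V + (2 + 2)) = (5 + a)/(V + 4) = (5 + a)/(4 + V))
l(X, c) = (3/10 + X)/(-20 + c) (l(X, c) = (X + (5 - 2)/(4 + 6))/(c - 20) = (X + 3/10)/(-20 + c) = (3/10 + X)/(-20 + c))
-277/l(16, -19) - 342/190 = -277*(-20 - 19)/(3/10 + 16) - 342/190 = -277/((163/10)/(-39)) - 342*1/190 = -277/((-1/39*163/10)) - 9/5 = -277/(-163/390) - 9/5 = -277*(-390/163) - 9/5 = 108030/163 - 9/5 = 538683/815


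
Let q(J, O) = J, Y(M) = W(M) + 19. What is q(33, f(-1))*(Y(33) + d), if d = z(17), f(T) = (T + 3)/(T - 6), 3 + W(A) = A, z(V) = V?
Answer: 2178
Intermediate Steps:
W(A) = -3 + A
Y(M) = 16 + M (Y(M) = (-3 + M) + 19 = 16 + M)
f(T) = (3 + T)/(-6 + T)
d = 17
q(33, f(-1))*(Y(33) + d) = 33*((16 + 33) + 17) = 33*(49 + 17) = 33*66 = 2178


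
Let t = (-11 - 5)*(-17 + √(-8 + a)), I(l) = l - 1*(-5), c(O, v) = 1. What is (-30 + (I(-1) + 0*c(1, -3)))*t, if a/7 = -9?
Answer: -7072 + 416*I*√71 ≈ -7072.0 + 3505.3*I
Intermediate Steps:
a = -63 (a = 7*(-9) = -63)
I(l) = 5 + l (I(l) = l + 5 = 5 + l)
t = 272 - 16*I*√71 (t = (-11 - 5)*(-17 + √(-8 - 63)) = -16*(-17 + √(-71)) = -16*(-17 + I*√71) = 272 - 16*I*√71 ≈ 272.0 - 134.82*I)
(-30 + (I(-1) + 0*c(1, -3)))*t = (-30 + ((5 - 1) + 0*1))*(272 - 16*I*√71) = (-30 + (4 + 0))*(272 - 16*I*√71) = (-30 + 4)*(272 - 16*I*√71) = -26*(272 - 16*I*√71) = -7072 + 416*I*√71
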